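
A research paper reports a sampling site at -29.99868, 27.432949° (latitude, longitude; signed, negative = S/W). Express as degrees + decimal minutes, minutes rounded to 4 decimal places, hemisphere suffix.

29° 59.9208′ S, 27° 25.9769′ E

Latitude is negative → S; |value| = 29.998680
φ: minutes = (29.998680 − 29) × 60 = 59.920800
λ: fractional part 0.432949 → 25.976940 minutes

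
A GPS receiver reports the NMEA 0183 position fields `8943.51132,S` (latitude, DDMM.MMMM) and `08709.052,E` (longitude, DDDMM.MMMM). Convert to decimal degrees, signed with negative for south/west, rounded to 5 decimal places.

Lat: degrees = first 2 digits = 89, minutes = 43.51132; 89 + 43.51132/60 = 89.725189
hemisphere S, so the sign is −
Lon: split at 3 digits → 087° and 9.052′; 87 + 9.052/60 = 87.150867
E ⇒ keep positive

-89.72519, 87.15087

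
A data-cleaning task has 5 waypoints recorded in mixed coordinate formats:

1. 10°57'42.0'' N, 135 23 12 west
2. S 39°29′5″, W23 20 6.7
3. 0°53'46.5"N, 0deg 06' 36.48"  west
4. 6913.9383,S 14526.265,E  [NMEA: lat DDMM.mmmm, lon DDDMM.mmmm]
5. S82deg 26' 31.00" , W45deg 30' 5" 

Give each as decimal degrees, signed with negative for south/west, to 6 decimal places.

Point 1:
  Latitude: 57′ + 42″ = 57.70000′; 10 + 57.70000/60 = 10.9616667
  N → positive
  Longitude: 135 + 23/60 + 12/3600 = 135.3866667
  W → negative
Point 2:
  Lat: 39 + 29/60 + 5/3600 = 39.4847222
  S → negative
  Lon: 23° + 20/60 + 6.7/3600 = 23 + 0.333333 + 0.001861 = 23.3351944
  hemisphere W, so the sign is −
Point 3:
  Latitude: 0° + 53/60 + 46.5/3600 = 0 + 0.883333 + 0.012917 = 0.8962500
  N → positive
  Longitude: 0 + 6/60 + 36.48/3600 = 0.1101333
  W ⇒ negate
Point 4:
  Latitude: degrees = first 2 digits = 69, minutes = 13.9383; 69 + 13.9383/60 = 69.2323050
  S ⇒ negate
  Lon: degrees = first 3 digits = 145, minutes = 26.265; 145 + 26.265/60 = 145.4377500
  E → positive
Point 5:
  Lat: 26′ + 31″ = 26.51667′; 82 + 26.51667/60 = 82.4419444
  hemisphere S, so the sign is −
  Longitude: 45 + 30/60 + 5/3600 = 45.5013889
  W → negative

1. 10.961667, -135.386667
2. -39.484722, -23.335194
3. 0.896250, -0.110133
4. -69.232305, 145.437750
5. -82.441944, -45.501389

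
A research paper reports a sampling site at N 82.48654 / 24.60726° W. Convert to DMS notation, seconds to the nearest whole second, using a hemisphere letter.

82°29′12″ N, 24°36′26″ W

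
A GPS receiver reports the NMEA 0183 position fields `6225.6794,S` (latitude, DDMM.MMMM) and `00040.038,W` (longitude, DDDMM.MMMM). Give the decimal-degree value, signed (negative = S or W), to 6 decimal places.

-62.427990, -0.667300

Latitude: split at 2 digits → 62° and 25.6794′; 62 + 25.6794/60 = 62.4279900
S ⇒ negate
Longitude: degrees = first 3 digits = 0, minutes = 40.038; 0 + 40.038/60 = 0.6673000
W ⇒ negate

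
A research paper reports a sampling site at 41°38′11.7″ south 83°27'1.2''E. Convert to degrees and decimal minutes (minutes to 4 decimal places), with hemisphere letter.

Lat: seconds/60 = 0.19500; minutes = 38 + 0.19500 = 38.195000
λ: seconds/60 = 0.02000; minutes = 27 + 0.02000 = 27.020000

41° 38.1950′ S, 83° 27.0200′ E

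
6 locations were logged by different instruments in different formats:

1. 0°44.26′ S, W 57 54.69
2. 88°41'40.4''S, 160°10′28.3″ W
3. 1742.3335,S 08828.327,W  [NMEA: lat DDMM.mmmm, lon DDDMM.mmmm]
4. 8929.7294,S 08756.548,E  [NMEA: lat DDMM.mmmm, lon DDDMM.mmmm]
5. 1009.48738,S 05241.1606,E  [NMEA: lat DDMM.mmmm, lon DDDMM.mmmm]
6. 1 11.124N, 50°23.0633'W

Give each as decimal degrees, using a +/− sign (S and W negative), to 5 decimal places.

1. -0.73767, -57.91150
2. -88.69456, -160.17453
3. -17.70556, -88.47212
4. -89.49549, 87.94247
5. -10.15812, 52.68601
6. 1.18540, -50.38439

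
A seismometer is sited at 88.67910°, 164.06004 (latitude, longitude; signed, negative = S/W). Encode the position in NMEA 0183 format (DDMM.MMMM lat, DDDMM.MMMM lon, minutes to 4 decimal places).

8840.7460,N / 16403.6024,E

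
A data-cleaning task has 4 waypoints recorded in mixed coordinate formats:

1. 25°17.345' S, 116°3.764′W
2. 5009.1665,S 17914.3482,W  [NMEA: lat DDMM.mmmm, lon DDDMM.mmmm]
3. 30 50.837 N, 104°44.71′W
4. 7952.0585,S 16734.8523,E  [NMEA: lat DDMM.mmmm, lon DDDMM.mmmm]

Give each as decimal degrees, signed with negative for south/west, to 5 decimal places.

Point 1:
  Latitude: 25 + 17.345/60 = 25.289083
  S ⇒ negate
  λ: 3.764′ = 0.062733°; total 116.062733
  W → negative
Point 2:
  Latitude: split at 2 digits → 50° and 9.1665′; 50 + 9.1665/60 = 50.152775
  S → negative
  λ: split at 3 digits → 179° and 14.3482′; 179 + 14.3482/60 = 179.239137
  hemisphere W, so the sign is −
Point 3:
  Lat: 50.837′ = 0.847283°; total 30.847283
  N → positive
  λ: 44.71′ = 0.745167°; total 104.745167
  W → negative
Point 4:
  φ: split at 2 digits → 79° and 52.0585′; 79 + 52.0585/60 = 79.867642
  hemisphere S, so the sign is −
  Longitude: degrees = first 3 digits = 167, minutes = 34.8523; 167 + 34.8523/60 = 167.580872
  E → positive

1. -25.28908, -116.06273
2. -50.15278, -179.23914
3. 30.84728, -104.74517
4. -79.86764, 167.58087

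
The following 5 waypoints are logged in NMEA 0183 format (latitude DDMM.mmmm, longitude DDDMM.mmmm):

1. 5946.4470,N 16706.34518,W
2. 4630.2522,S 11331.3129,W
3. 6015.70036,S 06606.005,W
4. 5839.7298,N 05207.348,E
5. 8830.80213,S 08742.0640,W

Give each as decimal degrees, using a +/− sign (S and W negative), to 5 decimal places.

1. 59.77412, -167.10575
2. -46.50420, -113.52188
3. -60.26167, -66.10008
4. 58.66216, 52.12247
5. -88.51337, -87.70107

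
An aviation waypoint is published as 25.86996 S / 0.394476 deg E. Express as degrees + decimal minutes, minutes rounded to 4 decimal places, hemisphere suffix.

25° 52.1976′ S, 0° 23.6686′ E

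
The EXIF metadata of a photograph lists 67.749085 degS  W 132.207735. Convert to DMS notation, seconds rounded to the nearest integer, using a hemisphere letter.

φ: 0.749085 × 60 = 44.94510′ → 44′, remainder × 60 = 56.71″
λ: whole degrees 132; 12.46410′ → 12′ and 27.85″

67°44′57″ S, 132°12′28″ W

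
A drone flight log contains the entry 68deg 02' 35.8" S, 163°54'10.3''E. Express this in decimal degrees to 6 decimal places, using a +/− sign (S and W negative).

Lat: 68° + 2/60 + 35.8/3600 = 68 + 0.033333 + 0.009944 = 68.0432778
S → negative
λ: 163 + 54/60 + 10.3/3600 = 163.9028611
E → positive

-68.043278, 163.902861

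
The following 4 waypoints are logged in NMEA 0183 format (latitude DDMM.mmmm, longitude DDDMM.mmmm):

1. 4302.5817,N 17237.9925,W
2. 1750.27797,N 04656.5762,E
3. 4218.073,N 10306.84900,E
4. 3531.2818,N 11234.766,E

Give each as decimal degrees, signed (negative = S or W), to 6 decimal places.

1. 43.043028, -172.633208
2. 17.837966, 46.942937
3. 42.301217, 103.114150
4. 35.521363, 112.579433

Point 1:
  Lat: split at 2 digits → 43° and 2.5817′; 43 + 2.5817/60 = 43.0430283
  N → positive
  λ: degrees = first 3 digits = 172, minutes = 37.9925; 172 + 37.9925/60 = 172.6332083
  W → negative
Point 2:
  Lat: degrees = first 2 digits = 17, minutes = 50.27797; 17 + 50.27797/60 = 17.8379662
  N → positive
  Longitude: split at 3 digits → 046° and 56.5762′; 46 + 56.5762/60 = 46.9429367
  E → positive
Point 3:
  φ: split at 2 digits → 42° and 18.073′; 42 + 18.073/60 = 42.3012167
  N → positive
  Lon: degrees = first 3 digits = 103, minutes = 6.849; 103 + 6.849/60 = 103.1141500
  E → positive
Point 4:
  Lat: degrees = first 2 digits = 35, minutes = 31.2818; 35 + 31.2818/60 = 35.5213633
  N ⇒ keep positive
  Longitude: degrees = first 3 digits = 112, minutes = 34.766; 112 + 34.766/60 = 112.5794333
  E ⇒ keep positive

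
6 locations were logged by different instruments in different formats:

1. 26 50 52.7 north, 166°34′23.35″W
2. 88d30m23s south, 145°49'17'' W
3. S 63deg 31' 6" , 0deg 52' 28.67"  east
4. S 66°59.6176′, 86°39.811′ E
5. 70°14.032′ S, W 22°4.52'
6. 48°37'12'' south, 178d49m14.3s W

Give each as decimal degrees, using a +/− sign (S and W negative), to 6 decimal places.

Point 1:
  Latitude: 26 + 50/60 + 52.7/3600 = 26.8479722
  N → positive
  Longitude: 34′ + 23.35″ = 34.38917′; 166 + 34.38917/60 = 166.5731528
  hemisphere W, so the sign is −
Point 2:
  Lat: 88 + 30/60 + 23/3600 = 88.5063889
  S ⇒ negate
  λ: 145° + 49/60 + 17/3600 = 145 + 0.816667 + 0.004722 = 145.8213889
  W ⇒ negate
Point 3:
  Lat: 63° + 31/60 + 6/3600 = 63 + 0.516667 + 0.001667 = 63.5183333
  S → negative
  Longitude: 52′ + 28.67″ = 52.47783′; 0 + 52.47783/60 = 0.8746306
  E → positive
Point 4:
  Lat: 59.6176′ = 0.993627°; total 66.9936267
  S ⇒ negate
  Lon: 39.811′ = 0.663517°; total 86.6635167
  E ⇒ keep positive
Point 5:
  φ: 70 + 14.032/60 = 70.2338667
  S → negative
  λ: 22 + 4.52/60 = 22.0753333
  hemisphere W, so the sign is −
Point 6:
  Latitude: 48° + 37/60 + 12/3600 = 48 + 0.616667 + 0.003333 = 48.6200000
  S ⇒ negate
  Lon: 178 + 49/60 + 14.3/3600 = 178.8206389
  W → negative

1. 26.847972, -166.573153
2. -88.506389, -145.821389
3. -63.518333, 0.874631
4. -66.993627, 86.663517
5. -70.233867, -22.075333
6. -48.620000, -178.820639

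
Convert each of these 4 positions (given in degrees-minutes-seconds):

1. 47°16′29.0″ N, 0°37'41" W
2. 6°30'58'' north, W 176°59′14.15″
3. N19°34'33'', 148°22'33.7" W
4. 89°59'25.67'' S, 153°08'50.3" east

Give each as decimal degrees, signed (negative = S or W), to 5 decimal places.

1. 47.27472, -0.62806
2. 6.51611, -176.98726
3. 19.57583, -148.37603
4. -89.99046, 153.14731

Point 1:
  Lat: 16′ + 29″ = 16.48333′; 47 + 16.48333/60 = 47.274722
  N ⇒ keep positive
  Lon: 0 + 37/60 + 41/3600 = 0.628056
  W ⇒ negate
Point 2:
  Latitude: 6 + 30/60 + 58/3600 = 6.516111
  N → positive
  λ: 176° + 59/60 + 14.15/3600 = 176 + 0.983333 + 0.003931 = 176.987264
  hemisphere W, so the sign is −
Point 3:
  φ: 19° + 34/60 + 33/3600 = 19 + 0.566667 + 0.009167 = 19.575833
  N ⇒ keep positive
  Lon: 22′ + 33.7″ = 22.56167′; 148 + 22.56167/60 = 148.376028
  hemisphere W, so the sign is −
Point 4:
  φ: 89° + 59/60 + 25.67/3600 = 89 + 0.983333 + 0.007131 = 89.990464
  S ⇒ negate
  λ: 153° + 8/60 + 50.3/3600 = 153 + 0.133333 + 0.013972 = 153.147306
  E ⇒ keep positive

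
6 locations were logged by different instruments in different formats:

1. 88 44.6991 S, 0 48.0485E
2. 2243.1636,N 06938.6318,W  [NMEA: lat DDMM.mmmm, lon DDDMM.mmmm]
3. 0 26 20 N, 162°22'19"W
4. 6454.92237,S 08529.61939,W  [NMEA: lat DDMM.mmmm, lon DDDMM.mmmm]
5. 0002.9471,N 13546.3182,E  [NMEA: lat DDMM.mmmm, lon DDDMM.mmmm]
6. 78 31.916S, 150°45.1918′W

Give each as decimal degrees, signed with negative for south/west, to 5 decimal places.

1. -88.74499, 0.80081
2. 22.71939, -69.64386
3. 0.43889, -162.37194
4. -64.91537, -85.49366
5. 0.04912, 135.77197
6. -78.53193, -150.75320

Point 1:
  Latitude: 88 + 44.6991/60 = 88.744985
  S ⇒ negate
  Lon: 48.0485′ = 0.800808°; total 0.800808
  E ⇒ keep positive
Point 2:
  φ: split at 2 digits → 22° and 43.1636′; 22 + 43.1636/60 = 22.719393
  N → positive
  Longitude: degrees = first 3 digits = 69, minutes = 38.6318; 69 + 38.6318/60 = 69.643863
  W ⇒ negate
Point 3:
  Lat: 0 + 26/60 + 20/3600 = 0.438889
  N ⇒ keep positive
  Lon: 162° + 22/60 + 19/3600 = 162 + 0.366667 + 0.005278 = 162.371944
  W ⇒ negate
Point 4:
  Latitude: split at 2 digits → 64° and 54.92237′; 64 + 54.92237/60 = 64.915373
  S → negative
  Lon: degrees = first 3 digits = 85, minutes = 29.61939; 85 + 29.61939/60 = 85.493657
  W → negative
Point 5:
  φ: degrees = first 2 digits = 0, minutes = 2.9471; 0 + 2.9471/60 = 0.049118
  N → positive
  Lon: split at 3 digits → 135° and 46.3182′; 135 + 46.3182/60 = 135.771970
  E → positive
Point 6:
  Latitude: 78 + 31.916/60 = 78.531933
  hemisphere S, so the sign is −
  Lon: 150 + 45.1918/60 = 150.753197
  W → negative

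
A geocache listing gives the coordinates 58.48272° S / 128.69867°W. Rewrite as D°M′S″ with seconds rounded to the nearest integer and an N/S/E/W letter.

58°28′58″ S, 128°41′55″ W

Lat: 0.482720 × 60 = 28.96320′ → 28′, remainder × 60 = 57.79″
Lon: whole degrees 128; 41.92020′ → 41′ and 55.21″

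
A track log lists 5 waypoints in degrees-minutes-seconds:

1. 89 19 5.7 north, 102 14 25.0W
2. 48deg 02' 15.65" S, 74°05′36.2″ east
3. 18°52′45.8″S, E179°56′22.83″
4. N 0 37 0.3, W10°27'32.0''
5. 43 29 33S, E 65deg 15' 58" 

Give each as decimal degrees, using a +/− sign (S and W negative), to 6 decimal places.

Point 1:
  Latitude: 19′ + 5.7″ = 19.09500′; 89 + 19.09500/60 = 89.3182500
  N → positive
  λ: 102 + 14/60 + 25/3600 = 102.2402778
  hemisphere W, so the sign is −
Point 2:
  φ: 48° + 2/60 + 15.65/3600 = 48 + 0.033333 + 0.004347 = 48.0376806
  S ⇒ negate
  Lon: 74 + 5/60 + 36.2/3600 = 74.0933889
  E ⇒ keep positive
Point 3:
  φ: 18 + 52/60 + 45.8/3600 = 18.8793889
  hemisphere S, so the sign is −
  Lon: 179° + 56/60 + 22.83/3600 = 179 + 0.933333 + 0.006342 = 179.9396750
  E ⇒ keep positive
Point 4:
  Lat: 0° + 37/60 + 0.3/3600 = 0 + 0.616667 + 0.000083 = 0.6167500
  N → positive
  λ: 10 + 27/60 + 32/3600 = 10.4588889
  W ⇒ negate
Point 5:
  φ: 29′ + 33″ = 29.55000′; 43 + 29.55000/60 = 43.4925000
  S ⇒ negate
  λ: 65° + 15/60 + 58/3600 = 65 + 0.250000 + 0.016111 = 65.2661111
  E ⇒ keep positive

1. 89.318250, -102.240278
2. -48.037681, 74.093389
3. -18.879389, 179.939675
4. 0.616750, -10.458889
5. -43.492500, 65.266111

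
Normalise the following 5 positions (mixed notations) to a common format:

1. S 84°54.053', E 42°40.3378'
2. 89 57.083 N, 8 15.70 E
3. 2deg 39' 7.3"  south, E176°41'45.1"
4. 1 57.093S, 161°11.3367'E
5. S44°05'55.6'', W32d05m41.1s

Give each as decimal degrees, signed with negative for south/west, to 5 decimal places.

1. -84.90088, 42.67230
2. 89.95138, 8.26167
3. -2.65203, 176.69586
4. -1.95155, 161.18895
5. -44.09878, -32.09475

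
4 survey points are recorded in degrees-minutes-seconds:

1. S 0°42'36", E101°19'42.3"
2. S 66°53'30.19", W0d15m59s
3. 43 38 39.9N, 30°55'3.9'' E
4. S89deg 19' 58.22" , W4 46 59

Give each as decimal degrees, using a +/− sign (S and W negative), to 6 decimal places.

Point 1:
  Lat: 42′ + 36″ = 42.60000′; 0 + 42.60000/60 = 0.7100000
  S ⇒ negate
  Longitude: 101° + 19/60 + 42.3/3600 = 101 + 0.316667 + 0.011750 = 101.3284167
  E → positive
Point 2:
  Lat: 53′ + 30.19″ = 53.50317′; 66 + 53.50317/60 = 66.8917194
  S ⇒ negate
  Lon: 0 + 15/60 + 59/3600 = 0.2663889
  W ⇒ negate
Point 3:
  Latitude: 43° + 38/60 + 39.9/3600 = 43 + 0.633333 + 0.011083 = 43.6444167
  N → positive
  Lon: 30 + 55/60 + 3.9/3600 = 30.9177500
  E ⇒ keep positive
Point 4:
  φ: 19′ + 58.22″ = 19.97033′; 89 + 19.97033/60 = 89.3328389
  hemisphere S, so the sign is −
  λ: 4 + 46/60 + 59/3600 = 4.7830556
  W → negative

1. -0.710000, 101.328417
2. -66.891719, -0.266389
3. 43.644417, 30.917750
4. -89.332839, -4.783056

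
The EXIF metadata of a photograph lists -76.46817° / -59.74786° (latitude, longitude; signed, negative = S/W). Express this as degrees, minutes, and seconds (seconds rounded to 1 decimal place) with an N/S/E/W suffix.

76°28′5.4″ S, 59°44′52.3″ W

Latitude is negative → S; |value| = 76.468170
Lat: 0.468170 × 60 = 28.09020′ → 28′, remainder × 60 = 5.412″
Longitude is negative → W; |value| = 59.747860
Longitude: whole degrees 59; 44.87160′ → 44′ and 52.296″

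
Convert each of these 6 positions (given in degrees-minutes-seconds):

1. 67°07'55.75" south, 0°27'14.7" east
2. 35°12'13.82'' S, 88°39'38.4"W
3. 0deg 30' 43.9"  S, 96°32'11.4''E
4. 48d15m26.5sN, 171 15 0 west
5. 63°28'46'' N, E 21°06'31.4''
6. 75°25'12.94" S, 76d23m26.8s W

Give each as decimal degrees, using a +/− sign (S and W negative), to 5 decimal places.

1. -67.13215, 0.45408
2. -35.20384, -88.66067
3. -0.51219, 96.53650
4. 48.25736, -171.25000
5. 63.47944, 21.10872
6. -75.42026, -76.39078

Point 1:
  Lat: 67 + 7/60 + 55.75/3600 = 67.132153
  hemisphere S, so the sign is −
  Longitude: 0° + 27/60 + 14.7/3600 = 0 + 0.450000 + 0.004083 = 0.454083
  E → positive
Point 2:
  Latitude: 35° + 12/60 + 13.82/3600 = 35 + 0.200000 + 0.003839 = 35.203839
  hemisphere S, so the sign is −
  Lon: 39′ + 38.4″ = 39.64000′; 88 + 39.64000/60 = 88.660667
  W → negative
Point 3:
  Lat: 30′ + 43.9″ = 30.73167′; 0 + 30.73167/60 = 0.512194
  S ⇒ negate
  Longitude: 96 + 32/60 + 11.4/3600 = 96.536500
  E → positive
Point 4:
  Latitude: 15′ + 26.5″ = 15.44167′; 48 + 15.44167/60 = 48.257361
  N → positive
  Lon: 15′ + 0″ = 15.00000′; 171 + 15.00000/60 = 171.250000
  W ⇒ negate
Point 5:
  Latitude: 28′ + 46″ = 28.76667′; 63 + 28.76667/60 = 63.479444
  N ⇒ keep positive
  λ: 21 + 6/60 + 31.4/3600 = 21.108722
  E → positive
Point 6:
  φ: 75° + 25/60 + 12.94/3600 = 75 + 0.416667 + 0.003594 = 75.420261
  S → negative
  Lon: 76° + 23/60 + 26.8/3600 = 76 + 0.383333 + 0.007444 = 76.390778
  W → negative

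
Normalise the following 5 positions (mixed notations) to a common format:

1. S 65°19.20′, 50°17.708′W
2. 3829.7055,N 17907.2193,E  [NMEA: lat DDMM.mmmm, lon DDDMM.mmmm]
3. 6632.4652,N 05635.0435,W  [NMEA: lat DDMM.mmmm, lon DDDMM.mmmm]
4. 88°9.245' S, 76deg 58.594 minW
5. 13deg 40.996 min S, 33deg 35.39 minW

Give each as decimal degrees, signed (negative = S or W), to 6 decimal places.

1. -65.320000, -50.295133
2. 38.495092, 179.120322
3. 66.541087, -56.584058
4. -88.154083, -76.976567
5. -13.683267, -33.589833

Point 1:
  Latitude: 19.2′ = 0.320000°; total 65.3200000
  hemisphere S, so the sign is −
  λ: 50 + 17.708/60 = 50.2951333
  W ⇒ negate
Point 2:
  Lat: split at 2 digits → 38° and 29.7055′; 38 + 29.7055/60 = 38.4950917
  N ⇒ keep positive
  Lon: degrees = first 3 digits = 179, minutes = 7.2193; 179 + 7.2193/60 = 179.1203217
  E → positive
Point 3:
  Latitude: split at 2 digits → 66° and 32.4652′; 66 + 32.4652/60 = 66.5410867
  N → positive
  λ: split at 3 digits → 056° and 35.0435′; 56 + 35.0435/60 = 56.5840583
  hemisphere W, so the sign is −
Point 4:
  Latitude: 9.245′ = 0.154083°; total 88.1540833
  S → negative
  λ: 76 + 58.594/60 = 76.9765667
  hemisphere W, so the sign is −
Point 5:
  Latitude: 13 + 40.996/60 = 13.6832667
  S ⇒ negate
  λ: 35.39′ = 0.589833°; total 33.5898333
  hemisphere W, so the sign is −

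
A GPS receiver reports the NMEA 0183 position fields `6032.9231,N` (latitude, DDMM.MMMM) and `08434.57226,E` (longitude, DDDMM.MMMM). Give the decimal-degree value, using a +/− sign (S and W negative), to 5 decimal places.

Lat: split at 2 digits → 60° and 32.9231′; 60 + 32.9231/60 = 60.548718
N ⇒ keep positive
λ: degrees = first 3 digits = 84, minutes = 34.57226; 84 + 34.57226/60 = 84.576204
E ⇒ keep positive

60.54872, 84.57620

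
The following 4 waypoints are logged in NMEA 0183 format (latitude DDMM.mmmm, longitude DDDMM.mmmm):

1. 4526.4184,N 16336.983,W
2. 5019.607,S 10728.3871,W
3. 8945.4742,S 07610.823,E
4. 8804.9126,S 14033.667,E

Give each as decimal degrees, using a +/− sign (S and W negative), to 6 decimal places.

1. 45.440307, -163.616383
2. -50.326783, -107.473118
3. -89.757903, 76.180383
4. -88.081877, 140.561117

Point 1:
  Latitude: degrees = first 2 digits = 45, minutes = 26.4184; 45 + 26.4184/60 = 45.4403067
  N ⇒ keep positive
  λ: split at 3 digits → 163° and 36.983′; 163 + 36.983/60 = 163.6163833
  hemisphere W, so the sign is −
Point 2:
  Lat: degrees = first 2 digits = 50, minutes = 19.607; 50 + 19.607/60 = 50.3267833
  S → negative
  Longitude: split at 3 digits → 107° and 28.3871′; 107 + 28.3871/60 = 107.4731183
  W ⇒ negate
Point 3:
  φ: split at 2 digits → 89° and 45.4742′; 89 + 45.4742/60 = 89.7579033
  hemisphere S, so the sign is −
  Longitude: degrees = first 3 digits = 76, minutes = 10.823; 76 + 10.823/60 = 76.1803833
  E → positive
Point 4:
  φ: split at 2 digits → 88° and 4.9126′; 88 + 4.9126/60 = 88.0818767
  S ⇒ negate
  λ: degrees = first 3 digits = 140, minutes = 33.667; 140 + 33.667/60 = 140.5611167
  E ⇒ keep positive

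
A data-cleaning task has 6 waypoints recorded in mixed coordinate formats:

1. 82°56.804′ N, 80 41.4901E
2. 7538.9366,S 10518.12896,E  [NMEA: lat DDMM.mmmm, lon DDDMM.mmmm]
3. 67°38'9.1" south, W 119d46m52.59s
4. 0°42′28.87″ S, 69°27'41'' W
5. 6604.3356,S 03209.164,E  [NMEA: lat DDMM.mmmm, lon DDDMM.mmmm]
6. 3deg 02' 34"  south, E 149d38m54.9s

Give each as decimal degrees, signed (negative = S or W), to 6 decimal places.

Point 1:
  Lat: 82 + 56.804/60 = 82.9467333
  N ⇒ keep positive
  Longitude: 80 + 41.4901/60 = 80.6915017
  E → positive
Point 2:
  Latitude: split at 2 digits → 75° and 38.9366′; 75 + 38.9366/60 = 75.6489433
  S → negative
  Lon: split at 3 digits → 105° and 18.12896′; 105 + 18.12896/60 = 105.3021493
  E → positive
Point 3:
  φ: 38′ + 9.1″ = 38.15167′; 67 + 38.15167/60 = 67.6358611
  S ⇒ negate
  Longitude: 119° + 46/60 + 52.59/3600 = 119 + 0.766667 + 0.014608 = 119.7812750
  hemisphere W, so the sign is −
Point 4:
  Lat: 0 + 42/60 + 28.87/3600 = 0.7080194
  S ⇒ negate
  λ: 69 + 27/60 + 41/3600 = 69.4613889
  W ⇒ negate
Point 5:
  Lat: degrees = first 2 digits = 66, minutes = 4.3356; 66 + 4.3356/60 = 66.0722600
  S ⇒ negate
  Lon: degrees = first 3 digits = 32, minutes = 9.164; 32 + 9.164/60 = 32.1527333
  E ⇒ keep positive
Point 6:
  Lat: 3 + 2/60 + 34/3600 = 3.0427778
  hemisphere S, so the sign is −
  Lon: 149 + 38/60 + 54.9/3600 = 149.6485833
  E → positive

1. 82.946733, 80.691502
2. -75.648943, 105.302149
3. -67.635861, -119.781275
4. -0.708019, -69.461389
5. -66.072260, 32.152733
6. -3.042778, 149.648583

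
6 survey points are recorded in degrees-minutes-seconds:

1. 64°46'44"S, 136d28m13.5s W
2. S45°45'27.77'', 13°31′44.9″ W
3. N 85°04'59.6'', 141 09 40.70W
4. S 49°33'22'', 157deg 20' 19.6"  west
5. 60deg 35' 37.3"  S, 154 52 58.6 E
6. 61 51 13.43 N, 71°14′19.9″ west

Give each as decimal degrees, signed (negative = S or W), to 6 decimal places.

Point 1:
  φ: 46′ + 44″ = 46.73333′; 64 + 46.73333/60 = 64.7788889
  S → negative
  Lon: 136° + 28/60 + 13.5/3600 = 136 + 0.466667 + 0.003750 = 136.4704167
  W ⇒ negate
Point 2:
  Lat: 45 + 45/60 + 27.77/3600 = 45.7577139
  S ⇒ negate
  Longitude: 13° + 31/60 + 44.9/3600 = 13 + 0.516667 + 0.012472 = 13.5291389
  W → negative
Point 3:
  φ: 4′ + 59.6″ = 4.99333′; 85 + 4.99333/60 = 85.0832222
  N ⇒ keep positive
  Lon: 141 + 9/60 + 40.7/3600 = 141.1613056
  hemisphere W, so the sign is −
Point 4:
  Latitude: 33′ + 22″ = 33.36667′; 49 + 33.36667/60 = 49.5561111
  hemisphere S, so the sign is −
  Longitude: 20′ + 19.6″ = 20.32667′; 157 + 20.32667/60 = 157.3387778
  W ⇒ negate
Point 5:
  Lat: 60 + 35/60 + 37.3/3600 = 60.5936944
  S → negative
  λ: 52′ + 58.6″ = 52.97667′; 154 + 52.97667/60 = 154.8829444
  E ⇒ keep positive
Point 6:
  Latitude: 61° + 51/60 + 13.43/3600 = 61 + 0.850000 + 0.003731 = 61.8537306
  N → positive
  λ: 14′ + 19.9″ = 14.33167′; 71 + 14.33167/60 = 71.2388611
  hemisphere W, so the sign is −

1. -64.778889, -136.470417
2. -45.757714, -13.529139
3. 85.083222, -141.161306
4. -49.556111, -157.338778
5. -60.593694, 154.882944
6. 61.853731, -71.238861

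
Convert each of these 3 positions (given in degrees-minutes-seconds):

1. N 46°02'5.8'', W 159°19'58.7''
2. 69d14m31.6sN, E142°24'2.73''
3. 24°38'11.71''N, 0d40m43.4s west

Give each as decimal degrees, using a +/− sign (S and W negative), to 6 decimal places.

1. 46.034944, -159.332972
2. 69.242111, 142.400758
3. 24.636586, -0.678722

Point 1:
  Latitude: 2′ + 5.8″ = 2.09667′; 46 + 2.09667/60 = 46.0349444
  N → positive
  λ: 159° + 19/60 + 58.7/3600 = 159 + 0.316667 + 0.016306 = 159.3329722
  W → negative
Point 2:
  φ: 14′ + 31.6″ = 14.52667′; 69 + 14.52667/60 = 69.2421111
  N → positive
  Lon: 24′ + 2.73″ = 24.04550′; 142 + 24.04550/60 = 142.4007583
  E ⇒ keep positive
Point 3:
  φ: 24 + 38/60 + 11.71/3600 = 24.6365861
  N → positive
  Longitude: 0° + 40/60 + 43.4/3600 = 0 + 0.666667 + 0.012056 = 0.6787222
  W ⇒ negate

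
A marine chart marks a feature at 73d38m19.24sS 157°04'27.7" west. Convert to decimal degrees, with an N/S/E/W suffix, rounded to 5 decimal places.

73.63868° S, 157.07436° W

φ: 73° + 38/60 + 19.24/3600 = 73 + 0.633333 + 0.005344 = 73.638678
Lon: 157° + 4/60 + 27.7/3600 = 157 + 0.066667 + 0.007694 = 157.074361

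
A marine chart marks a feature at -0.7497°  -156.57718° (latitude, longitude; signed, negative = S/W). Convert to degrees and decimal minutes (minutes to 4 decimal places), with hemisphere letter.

Latitude is negative → S; |value| = 0.749700
φ: minutes = (0.749700 − 0) × 60 = 44.982000
Longitude is negative → W; |value| = 156.577180
Lon: fractional part 0.577180 → 34.630800 minutes

0° 44.9820′ S, 156° 34.6308′ W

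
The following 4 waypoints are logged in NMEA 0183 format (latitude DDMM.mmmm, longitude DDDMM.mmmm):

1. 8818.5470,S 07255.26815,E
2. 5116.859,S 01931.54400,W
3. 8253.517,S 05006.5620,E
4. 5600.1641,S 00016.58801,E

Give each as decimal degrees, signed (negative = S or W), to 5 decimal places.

Point 1:
  φ: degrees = first 2 digits = 88, minutes = 18.547; 88 + 18.547/60 = 88.309117
  S → negative
  Lon: degrees = first 3 digits = 72, minutes = 55.26815; 72 + 55.26815/60 = 72.921136
  E ⇒ keep positive
Point 2:
  Latitude: split at 2 digits → 51° and 16.859′; 51 + 16.859/60 = 51.280983
  hemisphere S, so the sign is −
  Longitude: split at 3 digits → 019° and 31.544′; 19 + 31.544/60 = 19.525733
  W → negative
Point 3:
  φ: split at 2 digits → 82° and 53.517′; 82 + 53.517/60 = 82.891950
  hemisphere S, so the sign is −
  Longitude: degrees = first 3 digits = 50, minutes = 6.562; 50 + 6.562/60 = 50.109367
  E ⇒ keep positive
Point 4:
  φ: split at 2 digits → 56° and 0.1641′; 56 + 0.1641/60 = 56.002735
  hemisphere S, so the sign is −
  λ: degrees = first 3 digits = 0, minutes = 16.58801; 0 + 16.58801/60 = 0.276467
  E ⇒ keep positive

1. -88.30912, 72.92114
2. -51.28098, -19.52573
3. -82.89195, 50.10937
4. -56.00274, 0.27647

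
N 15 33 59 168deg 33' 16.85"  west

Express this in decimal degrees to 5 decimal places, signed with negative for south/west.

15.56639, -168.55468

Latitude: 15° + 33/60 + 59/3600 = 15 + 0.550000 + 0.016389 = 15.566389
N ⇒ keep positive
Lon: 168° + 33/60 + 16.85/3600 = 168 + 0.550000 + 0.004681 = 168.554681
W → negative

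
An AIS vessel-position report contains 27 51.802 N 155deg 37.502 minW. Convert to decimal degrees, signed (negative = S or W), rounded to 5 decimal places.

27.86337, -155.62503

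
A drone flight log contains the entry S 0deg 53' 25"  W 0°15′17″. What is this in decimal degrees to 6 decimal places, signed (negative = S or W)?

Latitude: 0° + 53/60 + 25/3600 = 0 + 0.883333 + 0.006944 = 0.8902778
hemisphere S, so the sign is −
Longitude: 0 + 15/60 + 17/3600 = 0.2547222
hemisphere W, so the sign is −

-0.890278, -0.254722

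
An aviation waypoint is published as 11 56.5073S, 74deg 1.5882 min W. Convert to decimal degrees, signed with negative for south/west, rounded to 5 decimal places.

Latitude: 56.5073′ = 0.941788°; total 11.941788
S → negative
Longitude: 1.5882′ = 0.026470°; total 74.026470
W ⇒ negate

-11.94179, -74.02647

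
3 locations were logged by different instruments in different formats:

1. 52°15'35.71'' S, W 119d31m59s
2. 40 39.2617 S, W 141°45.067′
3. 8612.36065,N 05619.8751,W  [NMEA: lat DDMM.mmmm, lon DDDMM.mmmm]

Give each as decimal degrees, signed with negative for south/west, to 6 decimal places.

1. -52.259919, -119.533056
2. -40.654362, -141.751117
3. 86.206011, -56.331252

Point 1:
  φ: 52 + 15/60 + 35.71/3600 = 52.2599194
  S ⇒ negate
  Longitude: 119° + 31/60 + 59/3600 = 119 + 0.516667 + 0.016389 = 119.5330556
  W ⇒ negate
Point 2:
  φ: 39.2617′ = 0.654362°; total 40.6543617
  S ⇒ negate
  Longitude: 141 + 45.067/60 = 141.7511167
  W → negative
Point 3:
  Lat: degrees = first 2 digits = 86, minutes = 12.36065; 86 + 12.36065/60 = 86.2060108
  N ⇒ keep positive
  λ: split at 3 digits → 056° and 19.8751′; 56 + 19.8751/60 = 56.3312517
  W → negative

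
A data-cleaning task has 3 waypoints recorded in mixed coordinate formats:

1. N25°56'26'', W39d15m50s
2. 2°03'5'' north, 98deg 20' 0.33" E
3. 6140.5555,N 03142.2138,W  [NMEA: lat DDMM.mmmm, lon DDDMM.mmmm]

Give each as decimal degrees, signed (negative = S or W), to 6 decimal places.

1. 25.940556, -39.263889
2. 2.051389, 98.333425
3. 61.675925, -31.703563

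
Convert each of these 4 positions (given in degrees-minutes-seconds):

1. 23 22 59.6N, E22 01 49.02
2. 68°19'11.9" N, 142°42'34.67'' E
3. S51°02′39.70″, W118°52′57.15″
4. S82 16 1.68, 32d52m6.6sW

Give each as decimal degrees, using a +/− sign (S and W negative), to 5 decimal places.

Point 1:
  φ: 23 + 22/60 + 59.6/3600 = 23.383222
  N ⇒ keep positive
  Longitude: 22° + 1/60 + 49.02/3600 = 22 + 0.016667 + 0.013617 = 22.030283
  E → positive
Point 2:
  φ: 68° + 19/60 + 11.9/3600 = 68 + 0.316667 + 0.003306 = 68.319972
  N ⇒ keep positive
  Longitude: 42′ + 34.67″ = 42.57783′; 142 + 42.57783/60 = 142.709631
  E ⇒ keep positive
Point 3:
  φ: 2′ + 39.7″ = 2.66167′; 51 + 2.66167/60 = 51.044361
  hemisphere S, so the sign is −
  Longitude: 118 + 52/60 + 57.15/3600 = 118.882542
  W ⇒ negate
Point 4:
  Latitude: 16′ + 1.68″ = 16.02800′; 82 + 16.02800/60 = 82.267133
  S → negative
  λ: 52′ + 6.6″ = 52.11000′; 32 + 52.11000/60 = 32.868500
  W → negative

1. 23.38322, 22.03028
2. 68.31997, 142.70963
3. -51.04436, -118.88254
4. -82.26713, -32.86850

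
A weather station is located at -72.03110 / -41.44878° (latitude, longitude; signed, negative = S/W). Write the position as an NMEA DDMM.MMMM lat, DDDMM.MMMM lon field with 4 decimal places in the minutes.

Latitude is negative → S; |value| = 72.031100
Latitude: 72° + 0.031100 × 60 = 72° 1.866000′
Longitude is negative → W; |value| = 41.448780
λ: 41° + 0.448780 × 60 = 41° 26.926800′

7201.8660,S / 04126.9268,W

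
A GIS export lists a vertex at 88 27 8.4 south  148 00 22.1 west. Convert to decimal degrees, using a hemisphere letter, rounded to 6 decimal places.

Latitude: 88 + 27/60 + 8.4/3600 = 88.4523333
Lon: 148° + 0/60 + 22.1/3600 = 148 + 0.000000 + 0.006139 = 148.0061389

88.452333° S, 148.006139° W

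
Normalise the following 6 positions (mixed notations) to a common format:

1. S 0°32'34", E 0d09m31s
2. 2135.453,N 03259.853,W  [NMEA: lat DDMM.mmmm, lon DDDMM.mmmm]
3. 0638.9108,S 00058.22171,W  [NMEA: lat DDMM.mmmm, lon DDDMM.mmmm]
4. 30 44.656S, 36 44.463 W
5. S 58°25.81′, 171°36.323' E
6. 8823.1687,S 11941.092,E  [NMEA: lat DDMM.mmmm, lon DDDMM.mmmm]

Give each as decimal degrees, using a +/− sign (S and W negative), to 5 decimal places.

1. -0.54278, 0.15861
2. 21.59088, -32.99755
3. -6.64851, -0.97036
4. -30.74427, -36.74105
5. -58.43017, 171.60538
6. -88.38615, 119.68487

Point 1:
  φ: 0° + 32/60 + 34/3600 = 0 + 0.533333 + 0.009444 = 0.542778
  S ⇒ negate
  λ: 9′ + 31″ = 9.51667′; 0 + 9.51667/60 = 0.158611
  E → positive
Point 2:
  φ: split at 2 digits → 21° and 35.453′; 21 + 35.453/60 = 21.590883
  N ⇒ keep positive
  Lon: degrees = first 3 digits = 32, minutes = 59.853; 32 + 59.853/60 = 32.997550
  hemisphere W, so the sign is −
Point 3:
  Lat: degrees = first 2 digits = 6, minutes = 38.9108; 6 + 38.9108/60 = 6.648513
  S ⇒ negate
  Longitude: split at 3 digits → 000° and 58.22171′; 0 + 58.22171/60 = 0.970362
  W → negative
Point 4:
  φ: 30 + 44.656/60 = 30.744267
  hemisphere S, so the sign is −
  Longitude: 36 + 44.463/60 = 36.741050
  W ⇒ negate
Point 5:
  Latitude: 25.81′ = 0.430167°; total 58.430167
  S ⇒ negate
  λ: 36.323′ = 0.605383°; total 171.605383
  E → positive
Point 6:
  Lat: split at 2 digits → 88° and 23.1687′; 88 + 23.1687/60 = 88.386145
  S ⇒ negate
  Longitude: split at 3 digits → 119° and 41.092′; 119 + 41.092/60 = 119.684867
  E ⇒ keep positive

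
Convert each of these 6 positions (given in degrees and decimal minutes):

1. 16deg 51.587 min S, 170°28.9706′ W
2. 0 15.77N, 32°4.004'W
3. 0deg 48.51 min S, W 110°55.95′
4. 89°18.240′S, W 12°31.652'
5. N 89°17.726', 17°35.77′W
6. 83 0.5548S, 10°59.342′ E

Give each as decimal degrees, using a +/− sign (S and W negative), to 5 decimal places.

1. -16.85978, -170.48284
2. 0.26283, -32.06673
3. -0.80850, -110.93250
4. -89.30400, -12.52753
5. 89.29543, -17.59617
6. -83.00925, 10.98903

Point 1:
  φ: 16 + 51.587/60 = 16.859783
  S ⇒ negate
  Lon: 28.9706′ = 0.482843°; total 170.482843
  W → negative
Point 2:
  Lat: 0 + 15.77/60 = 0.262833
  N ⇒ keep positive
  Lon: 32 + 4.004/60 = 32.066733
  W → negative
Point 3:
  Lat: 48.51′ = 0.808500°; total 0.808500
  hemisphere S, so the sign is −
  Lon: 110 + 55.95/60 = 110.932500
  W → negative
Point 4:
  Latitude: 18.24′ = 0.304000°; total 89.304000
  hemisphere S, so the sign is −
  Lon: 12 + 31.652/60 = 12.527533
  hemisphere W, so the sign is −
Point 5:
  φ: 89 + 17.726/60 = 89.295433
  N ⇒ keep positive
  Longitude: 35.77′ = 0.596167°; total 17.596167
  W ⇒ negate
Point 6:
  φ: 83 + 0.5548/60 = 83.009247
  S ⇒ negate
  Lon: 59.342′ = 0.989033°; total 10.989033
  E → positive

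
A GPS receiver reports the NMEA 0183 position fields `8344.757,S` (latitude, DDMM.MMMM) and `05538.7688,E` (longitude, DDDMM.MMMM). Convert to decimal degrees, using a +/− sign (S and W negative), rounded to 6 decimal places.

-83.745950, 55.646147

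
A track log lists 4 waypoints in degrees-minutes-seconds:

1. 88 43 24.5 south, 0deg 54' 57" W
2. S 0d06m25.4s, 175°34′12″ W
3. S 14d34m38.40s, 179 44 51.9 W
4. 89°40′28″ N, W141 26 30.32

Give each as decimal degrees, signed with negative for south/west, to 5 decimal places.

1. -88.72347, -0.91583
2. -0.10706, -175.57000
3. -14.57733, -179.74775
4. 89.67444, -141.44176

Point 1:
  Lat: 43′ + 24.5″ = 43.40833′; 88 + 43.40833/60 = 88.723472
  hemisphere S, so the sign is −
  Lon: 0° + 54/60 + 57/3600 = 0 + 0.900000 + 0.015833 = 0.915833
  W → negative
Point 2:
  Latitude: 0 + 6/60 + 25.4/3600 = 0.107056
  S → negative
  Lon: 175 + 34/60 + 12/3600 = 175.570000
  W ⇒ negate
Point 3:
  φ: 34′ + 38.4″ = 34.64000′; 14 + 34.64000/60 = 14.577333
  S → negative
  Longitude: 179 + 44/60 + 51.9/3600 = 179.747750
  hemisphere W, so the sign is −
Point 4:
  Latitude: 89 + 40/60 + 28/3600 = 89.674444
  N ⇒ keep positive
  λ: 26′ + 30.32″ = 26.50533′; 141 + 26.50533/60 = 141.441756
  hemisphere W, so the sign is −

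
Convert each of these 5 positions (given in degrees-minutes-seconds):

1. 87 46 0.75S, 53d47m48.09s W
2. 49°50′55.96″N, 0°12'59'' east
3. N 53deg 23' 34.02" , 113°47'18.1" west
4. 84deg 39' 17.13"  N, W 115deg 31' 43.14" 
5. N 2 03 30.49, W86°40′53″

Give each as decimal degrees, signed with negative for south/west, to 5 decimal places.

Point 1:
  Latitude: 87 + 46/60 + 0.75/3600 = 87.766875
  hemisphere S, so the sign is −
  Longitude: 47′ + 48.09″ = 47.80150′; 53 + 47.80150/60 = 53.796692
  hemisphere W, so the sign is −
Point 2:
  Latitude: 49° + 50/60 + 55.96/3600 = 49 + 0.833333 + 0.015544 = 49.848878
  N ⇒ keep positive
  Longitude: 12′ + 59″ = 12.98333′; 0 + 12.98333/60 = 0.216389
  E ⇒ keep positive
Point 3:
  Lat: 23′ + 34.02″ = 23.56700′; 53 + 23.56700/60 = 53.392783
  N → positive
  Longitude: 47′ + 18.1″ = 47.30167′; 113 + 47.30167/60 = 113.788361
  W → negative
Point 4:
  φ: 84° + 39/60 + 17.13/3600 = 84 + 0.650000 + 0.004758 = 84.654758
  N ⇒ keep positive
  Longitude: 31′ + 43.14″ = 31.71900′; 115 + 31.71900/60 = 115.528650
  W → negative
Point 5:
  φ: 2° + 3/60 + 30.49/3600 = 2 + 0.050000 + 0.008469 = 2.058469
  N → positive
  Lon: 86 + 40/60 + 53/3600 = 86.681389
  W → negative

1. -87.76688, -53.79669
2. 49.84888, 0.21639
3. 53.39278, -113.78836
4. 84.65476, -115.52865
5. 2.05847, -86.68139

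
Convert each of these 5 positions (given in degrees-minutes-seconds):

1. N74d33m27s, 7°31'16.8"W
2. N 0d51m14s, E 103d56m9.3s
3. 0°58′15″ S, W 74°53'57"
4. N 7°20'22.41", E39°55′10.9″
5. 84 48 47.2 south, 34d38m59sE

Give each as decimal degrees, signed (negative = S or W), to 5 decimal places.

Point 1:
  φ: 33′ + 27″ = 33.45000′; 74 + 33.45000/60 = 74.557500
  N → positive
  Longitude: 7° + 31/60 + 16.8/3600 = 7 + 0.516667 + 0.004667 = 7.521333
  W ⇒ negate
Point 2:
  Latitude: 51′ + 14″ = 51.23333′; 0 + 51.23333/60 = 0.853889
  N ⇒ keep positive
  Lon: 103° + 56/60 + 9.3/3600 = 103 + 0.933333 + 0.002583 = 103.935917
  E → positive
Point 3:
  Lat: 0 + 58/60 + 15/3600 = 0.970833
  S ⇒ negate
  λ: 74° + 53/60 + 57/3600 = 74 + 0.883333 + 0.015833 = 74.899167
  W → negative
Point 4:
  φ: 7° + 20/60 + 22.41/3600 = 7 + 0.333333 + 0.006225 = 7.339558
  N → positive
  λ: 39 + 55/60 + 10.9/3600 = 39.919694
  E → positive
Point 5:
  Latitude: 84 + 48/60 + 47.2/3600 = 84.813111
  S → negative
  λ: 38′ + 59″ = 38.98333′; 34 + 38.98333/60 = 34.649722
  E ⇒ keep positive

1. 74.55750, -7.52133
2. 0.85389, 103.93592
3. -0.97083, -74.89917
4. 7.33956, 39.91969
5. -84.81311, 34.64972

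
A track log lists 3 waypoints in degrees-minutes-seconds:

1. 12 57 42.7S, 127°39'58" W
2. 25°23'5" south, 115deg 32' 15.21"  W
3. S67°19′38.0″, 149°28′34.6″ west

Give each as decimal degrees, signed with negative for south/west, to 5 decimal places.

1. -12.96186, -127.66611
2. -25.38472, -115.53756
3. -67.32722, -149.47628

Point 1:
  Latitude: 57′ + 42.7″ = 57.71167′; 12 + 57.71167/60 = 12.961861
  hemisphere S, so the sign is −
  Lon: 127 + 39/60 + 58/3600 = 127.666111
  W ⇒ negate
Point 2:
  Latitude: 23′ + 5″ = 23.08333′; 25 + 23.08333/60 = 25.384722
  S ⇒ negate
  Longitude: 115 + 32/60 + 15.21/3600 = 115.537558
  hemisphere W, so the sign is −
Point 3:
  Latitude: 67 + 19/60 + 38/3600 = 67.327222
  hemisphere S, so the sign is −
  Longitude: 149 + 28/60 + 34.6/3600 = 149.476278
  hemisphere W, so the sign is −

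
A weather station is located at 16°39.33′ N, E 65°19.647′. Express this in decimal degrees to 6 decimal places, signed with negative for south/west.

16.655500, 65.327450

Lat: 16 + 39.33/60 = 16.6555000
N ⇒ keep positive
Lon: 65 + 19.647/60 = 65.3274500
E → positive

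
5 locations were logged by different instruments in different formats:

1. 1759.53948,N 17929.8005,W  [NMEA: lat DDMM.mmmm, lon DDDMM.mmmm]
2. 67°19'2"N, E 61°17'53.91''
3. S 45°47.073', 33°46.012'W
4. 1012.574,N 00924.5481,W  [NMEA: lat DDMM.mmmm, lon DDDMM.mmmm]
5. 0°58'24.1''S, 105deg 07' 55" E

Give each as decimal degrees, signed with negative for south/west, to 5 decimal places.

Point 1:
  Latitude: split at 2 digits → 17° and 59.53948′; 17 + 59.53948/60 = 17.992325
  N ⇒ keep positive
  Longitude: split at 3 digits → 179° and 29.8005′; 179 + 29.8005/60 = 179.496675
  W → negative
Point 2:
  Lat: 67° + 19/60 + 2/3600 = 67 + 0.316667 + 0.000556 = 67.317222
  N → positive
  Longitude: 61° + 17/60 + 53.91/3600 = 61 + 0.283333 + 0.014975 = 61.298308
  E → positive
Point 3:
  φ: 45 + 47.073/60 = 45.784550
  hemisphere S, so the sign is −
  λ: 46.012′ = 0.766867°; total 33.766867
  hemisphere W, so the sign is −
Point 4:
  Lat: degrees = first 2 digits = 10, minutes = 12.574; 10 + 12.574/60 = 10.209567
  N → positive
  Longitude: split at 3 digits → 009° and 24.5481′; 9 + 24.5481/60 = 9.409135
  W ⇒ negate
Point 5:
  Latitude: 0 + 58/60 + 24.1/3600 = 0.973361
  S ⇒ negate
  Longitude: 105° + 7/60 + 55/3600 = 105 + 0.116667 + 0.015278 = 105.131944
  E → positive

1. 17.99232, -179.49668
2. 67.31722, 61.29831
3. -45.78455, -33.76687
4. 10.20957, -9.40914
5. -0.97336, 105.13194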